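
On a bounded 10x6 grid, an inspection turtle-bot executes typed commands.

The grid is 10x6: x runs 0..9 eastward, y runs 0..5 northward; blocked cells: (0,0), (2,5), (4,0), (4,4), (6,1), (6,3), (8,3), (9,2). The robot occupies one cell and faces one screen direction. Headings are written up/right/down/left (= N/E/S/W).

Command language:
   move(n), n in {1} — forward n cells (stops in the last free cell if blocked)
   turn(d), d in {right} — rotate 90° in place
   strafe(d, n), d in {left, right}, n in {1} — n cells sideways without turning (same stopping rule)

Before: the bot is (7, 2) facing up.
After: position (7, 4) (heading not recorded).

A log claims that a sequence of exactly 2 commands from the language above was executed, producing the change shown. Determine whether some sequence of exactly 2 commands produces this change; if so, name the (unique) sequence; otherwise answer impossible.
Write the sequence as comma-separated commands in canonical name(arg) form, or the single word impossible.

move(1), move(1)

from: (7, 2) facing up
1. move(1) → (7, 3) facing up
2. move(1) → (7, 4) facing up
uniquely the one of 16 2-step routes that fits.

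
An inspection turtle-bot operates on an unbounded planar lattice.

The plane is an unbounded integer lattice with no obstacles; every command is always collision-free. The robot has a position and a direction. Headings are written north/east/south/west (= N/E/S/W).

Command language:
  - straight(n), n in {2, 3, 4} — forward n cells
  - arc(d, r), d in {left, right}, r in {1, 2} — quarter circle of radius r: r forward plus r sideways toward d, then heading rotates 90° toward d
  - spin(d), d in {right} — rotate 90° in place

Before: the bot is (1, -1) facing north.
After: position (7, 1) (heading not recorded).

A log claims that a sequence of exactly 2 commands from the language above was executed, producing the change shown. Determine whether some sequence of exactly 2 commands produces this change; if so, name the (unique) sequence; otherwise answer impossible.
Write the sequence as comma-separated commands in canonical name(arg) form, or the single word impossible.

arc(right, 2), straight(4)

key: running straight(4) before arc(right, 2) would end elsewhere — order is forced
from: (1, -1) facing north
t=1 arc(right, 2) ⇒ (3, 1) facing east
t=2 straight(4) ⇒ (7, 1) facing east
no other 2-command option fits: unique.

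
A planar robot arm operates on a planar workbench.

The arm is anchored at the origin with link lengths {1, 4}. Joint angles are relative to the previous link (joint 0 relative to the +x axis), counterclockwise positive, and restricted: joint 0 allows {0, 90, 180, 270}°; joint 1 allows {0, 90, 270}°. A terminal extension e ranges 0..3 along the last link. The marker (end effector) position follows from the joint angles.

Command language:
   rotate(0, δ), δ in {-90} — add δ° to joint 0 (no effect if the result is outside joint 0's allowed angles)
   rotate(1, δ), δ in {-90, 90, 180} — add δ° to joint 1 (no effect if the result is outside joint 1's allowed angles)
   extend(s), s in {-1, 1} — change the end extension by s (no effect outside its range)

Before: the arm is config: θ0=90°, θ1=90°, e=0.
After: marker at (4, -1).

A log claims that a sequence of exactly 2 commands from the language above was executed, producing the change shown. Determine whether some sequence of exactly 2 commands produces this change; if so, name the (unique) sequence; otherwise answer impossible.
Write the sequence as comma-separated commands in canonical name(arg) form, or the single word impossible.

rotate(0, -90), rotate(0, -90)

begin: config: θ0=90°, θ1=90°, e=0
1. rotate(0, -90) → config: θ0=0°, θ1=90°, e=0
2. rotate(0, -90) → config: θ0=270°, θ1=90°, e=0
no other 2-command option fits: unique.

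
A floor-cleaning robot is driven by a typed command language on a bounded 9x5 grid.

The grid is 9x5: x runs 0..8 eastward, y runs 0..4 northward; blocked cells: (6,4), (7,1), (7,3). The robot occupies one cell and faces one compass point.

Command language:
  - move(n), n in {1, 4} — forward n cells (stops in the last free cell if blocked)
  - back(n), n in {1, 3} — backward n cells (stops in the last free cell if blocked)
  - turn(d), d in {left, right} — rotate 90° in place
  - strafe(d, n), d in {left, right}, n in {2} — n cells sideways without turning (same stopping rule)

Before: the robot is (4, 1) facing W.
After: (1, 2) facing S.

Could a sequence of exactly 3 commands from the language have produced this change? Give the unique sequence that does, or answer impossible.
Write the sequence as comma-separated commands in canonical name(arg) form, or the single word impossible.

checked all 3-command options: none fits.

impossible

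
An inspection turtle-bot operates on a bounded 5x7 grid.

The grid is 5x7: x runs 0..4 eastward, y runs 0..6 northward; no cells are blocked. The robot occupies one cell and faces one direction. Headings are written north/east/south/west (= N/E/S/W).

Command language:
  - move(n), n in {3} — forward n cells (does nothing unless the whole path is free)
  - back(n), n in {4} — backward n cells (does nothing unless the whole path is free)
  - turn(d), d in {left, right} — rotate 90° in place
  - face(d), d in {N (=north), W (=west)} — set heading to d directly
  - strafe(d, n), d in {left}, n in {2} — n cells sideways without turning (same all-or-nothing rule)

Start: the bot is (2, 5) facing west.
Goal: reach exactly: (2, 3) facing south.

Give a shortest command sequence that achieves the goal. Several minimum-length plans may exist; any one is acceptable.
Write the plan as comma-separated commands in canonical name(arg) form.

from: (2, 5) facing west
t=1 strafe(left, 2) ⇒ (2, 3) facing west
t=2 turn(left) ⇒ (2, 3) facing south
shorter routes all fall short; 2 is best.

strafe(left, 2), turn(left)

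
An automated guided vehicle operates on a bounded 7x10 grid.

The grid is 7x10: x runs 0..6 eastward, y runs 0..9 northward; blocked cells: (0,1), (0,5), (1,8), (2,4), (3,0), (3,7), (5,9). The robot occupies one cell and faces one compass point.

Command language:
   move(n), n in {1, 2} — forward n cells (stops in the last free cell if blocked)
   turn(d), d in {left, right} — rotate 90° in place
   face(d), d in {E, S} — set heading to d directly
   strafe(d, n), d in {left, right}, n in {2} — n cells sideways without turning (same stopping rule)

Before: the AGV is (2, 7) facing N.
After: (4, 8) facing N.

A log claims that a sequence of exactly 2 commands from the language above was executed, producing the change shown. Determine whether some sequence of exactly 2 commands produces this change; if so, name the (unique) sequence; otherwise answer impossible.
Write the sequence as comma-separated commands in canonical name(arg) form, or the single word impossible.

move(1), strafe(right, 2)

key: running strafe(right, 2) before move(1) would end elsewhere — order is forced
begin: (2, 7) facing N
t=1 move(1) ⇒ (2, 8) facing N
t=2 strafe(right, 2) ⇒ (4, 8) facing N
all 64 alternatives checked — unique.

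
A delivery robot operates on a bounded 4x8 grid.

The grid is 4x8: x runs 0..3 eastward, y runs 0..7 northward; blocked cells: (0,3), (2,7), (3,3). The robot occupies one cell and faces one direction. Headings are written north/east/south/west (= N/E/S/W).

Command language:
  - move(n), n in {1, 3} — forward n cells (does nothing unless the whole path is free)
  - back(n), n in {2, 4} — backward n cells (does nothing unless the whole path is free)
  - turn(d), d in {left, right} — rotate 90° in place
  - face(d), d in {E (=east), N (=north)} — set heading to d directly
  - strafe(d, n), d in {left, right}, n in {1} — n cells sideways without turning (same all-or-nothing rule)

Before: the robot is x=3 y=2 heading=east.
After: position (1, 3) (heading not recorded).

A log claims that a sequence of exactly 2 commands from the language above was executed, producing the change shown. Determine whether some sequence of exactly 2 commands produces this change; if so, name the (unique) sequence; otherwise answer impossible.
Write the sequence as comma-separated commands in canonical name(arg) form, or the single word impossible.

back(2), strafe(left, 1)

key: running strafe(left, 1) before back(2) would end elsewhere — order is forced
initial: x=3 y=2 heading=east
step 1 (back(2)): x=1 y=2 heading=east
step 2 (strafe(left, 1)): x=1 y=3 heading=east
no rival 2-sequence matches.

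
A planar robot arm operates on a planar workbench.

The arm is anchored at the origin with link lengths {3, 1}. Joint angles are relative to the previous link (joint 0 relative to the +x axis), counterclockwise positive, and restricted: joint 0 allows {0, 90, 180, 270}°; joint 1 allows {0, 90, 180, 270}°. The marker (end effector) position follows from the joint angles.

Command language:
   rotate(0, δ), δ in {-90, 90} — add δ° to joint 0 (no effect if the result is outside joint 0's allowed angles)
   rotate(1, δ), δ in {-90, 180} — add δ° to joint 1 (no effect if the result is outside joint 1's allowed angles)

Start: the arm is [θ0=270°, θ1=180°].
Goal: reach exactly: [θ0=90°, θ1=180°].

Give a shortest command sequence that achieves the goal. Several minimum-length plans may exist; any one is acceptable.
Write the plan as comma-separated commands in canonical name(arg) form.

initial: [θ0=270°, θ1=180°]
[1] after rotate(0, -90): [θ0=180°, θ1=180°]
[2] after rotate(0, -90): [θ0=90°, θ1=180°]
shorter routes all fall short; 2 is best.

rotate(0, -90), rotate(0, -90)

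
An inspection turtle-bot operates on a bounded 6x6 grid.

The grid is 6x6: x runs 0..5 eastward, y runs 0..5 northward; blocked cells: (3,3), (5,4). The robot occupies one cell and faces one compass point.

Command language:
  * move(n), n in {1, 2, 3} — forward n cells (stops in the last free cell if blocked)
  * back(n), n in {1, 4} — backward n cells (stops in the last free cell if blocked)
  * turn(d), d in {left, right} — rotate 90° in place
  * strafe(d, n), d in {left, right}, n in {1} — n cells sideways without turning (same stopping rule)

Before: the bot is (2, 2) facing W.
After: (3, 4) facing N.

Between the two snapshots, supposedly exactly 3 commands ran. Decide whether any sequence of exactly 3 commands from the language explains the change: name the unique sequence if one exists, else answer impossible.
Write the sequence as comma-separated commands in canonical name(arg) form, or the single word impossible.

key: cell and facing (now N) both changed — the 3 commands mix motion and turning
initial: (2, 2) facing W
step 1 (turn(right)): (2, 2) facing N
step 2 (move(2)): (2, 4) facing N
step 3 (strafe(right, 1)): (3, 4) facing N
no other 3-command option fits: unique.

turn(right), move(2), strafe(right, 1)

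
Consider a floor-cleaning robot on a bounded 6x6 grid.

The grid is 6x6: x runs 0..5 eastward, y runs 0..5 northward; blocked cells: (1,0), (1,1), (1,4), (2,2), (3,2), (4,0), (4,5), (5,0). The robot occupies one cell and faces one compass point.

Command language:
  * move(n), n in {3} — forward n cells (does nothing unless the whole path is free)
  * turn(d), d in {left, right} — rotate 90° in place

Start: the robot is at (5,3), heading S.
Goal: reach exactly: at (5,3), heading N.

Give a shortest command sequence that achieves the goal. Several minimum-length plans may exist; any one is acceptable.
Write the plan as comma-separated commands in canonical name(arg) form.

turn(right), turn(right)

t0: at (5,3), heading S
1. turn(right) → at (5,3), heading W
2. turn(right) → at (5,3), heading N
shorter routes all fall short; 2 is best.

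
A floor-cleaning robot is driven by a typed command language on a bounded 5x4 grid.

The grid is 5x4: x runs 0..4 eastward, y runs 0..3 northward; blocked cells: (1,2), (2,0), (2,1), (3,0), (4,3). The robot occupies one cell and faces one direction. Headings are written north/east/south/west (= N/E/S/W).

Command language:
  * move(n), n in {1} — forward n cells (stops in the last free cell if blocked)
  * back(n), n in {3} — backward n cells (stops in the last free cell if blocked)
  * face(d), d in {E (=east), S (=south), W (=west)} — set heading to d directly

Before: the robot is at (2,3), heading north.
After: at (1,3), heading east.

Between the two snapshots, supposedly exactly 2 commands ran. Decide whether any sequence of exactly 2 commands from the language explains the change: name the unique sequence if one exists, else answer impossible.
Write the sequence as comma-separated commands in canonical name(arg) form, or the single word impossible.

no 2-step route produces this change.

impossible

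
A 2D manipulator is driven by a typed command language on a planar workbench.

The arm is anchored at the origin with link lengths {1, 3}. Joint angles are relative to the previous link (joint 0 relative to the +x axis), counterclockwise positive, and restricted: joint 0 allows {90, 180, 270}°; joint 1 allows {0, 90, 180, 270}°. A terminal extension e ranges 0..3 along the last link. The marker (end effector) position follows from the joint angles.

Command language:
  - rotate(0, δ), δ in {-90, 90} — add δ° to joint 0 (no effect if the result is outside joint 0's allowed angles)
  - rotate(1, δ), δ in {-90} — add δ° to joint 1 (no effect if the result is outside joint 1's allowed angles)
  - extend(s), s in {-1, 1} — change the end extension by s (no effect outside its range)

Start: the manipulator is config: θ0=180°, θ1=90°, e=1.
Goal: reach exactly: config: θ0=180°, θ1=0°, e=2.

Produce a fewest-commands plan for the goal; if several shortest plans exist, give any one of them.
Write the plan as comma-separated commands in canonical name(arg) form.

rotate(1, -90), extend(1)

t0: config: θ0=180°, θ1=90°, e=1
1. rotate(1, -90) → config: θ0=180°, θ1=0°, e=1
2. extend(1) → config: θ0=180°, θ1=0°, e=2
minimal: 2 command(s), checked below 2.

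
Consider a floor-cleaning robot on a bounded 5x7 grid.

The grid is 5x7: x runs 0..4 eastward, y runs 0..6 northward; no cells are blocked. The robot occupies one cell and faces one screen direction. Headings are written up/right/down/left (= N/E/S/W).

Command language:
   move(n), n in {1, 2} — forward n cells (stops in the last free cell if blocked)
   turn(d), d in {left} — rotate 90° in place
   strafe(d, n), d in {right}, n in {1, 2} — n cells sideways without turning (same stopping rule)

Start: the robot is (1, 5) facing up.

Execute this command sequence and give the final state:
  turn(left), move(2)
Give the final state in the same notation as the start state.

(0, 5) facing left

begin: (1, 5) facing up
1. turn(left) → (1, 5) facing left
2. move(2) → (0, 5) facing left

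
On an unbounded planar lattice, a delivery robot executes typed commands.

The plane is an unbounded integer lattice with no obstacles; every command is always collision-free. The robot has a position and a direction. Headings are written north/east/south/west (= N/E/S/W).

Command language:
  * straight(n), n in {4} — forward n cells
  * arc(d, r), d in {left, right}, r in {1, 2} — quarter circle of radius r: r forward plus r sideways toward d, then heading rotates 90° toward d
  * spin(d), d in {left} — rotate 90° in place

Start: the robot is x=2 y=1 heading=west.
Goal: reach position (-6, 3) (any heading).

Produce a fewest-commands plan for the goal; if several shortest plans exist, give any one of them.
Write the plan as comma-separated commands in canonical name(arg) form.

arc(right, 1), arc(left, 2), straight(4), arc(left, 1)

begin: x=2 y=1 heading=west
t=1 arc(right, 1) ⇒ x=1 y=2 heading=north
t=2 arc(left, 2) ⇒ x=-1 y=4 heading=west
t=3 straight(4) ⇒ x=-5 y=4 heading=west
t=4 arc(left, 1) ⇒ x=-6 y=3 heading=south
nothing shorter than 4 reaches the goal.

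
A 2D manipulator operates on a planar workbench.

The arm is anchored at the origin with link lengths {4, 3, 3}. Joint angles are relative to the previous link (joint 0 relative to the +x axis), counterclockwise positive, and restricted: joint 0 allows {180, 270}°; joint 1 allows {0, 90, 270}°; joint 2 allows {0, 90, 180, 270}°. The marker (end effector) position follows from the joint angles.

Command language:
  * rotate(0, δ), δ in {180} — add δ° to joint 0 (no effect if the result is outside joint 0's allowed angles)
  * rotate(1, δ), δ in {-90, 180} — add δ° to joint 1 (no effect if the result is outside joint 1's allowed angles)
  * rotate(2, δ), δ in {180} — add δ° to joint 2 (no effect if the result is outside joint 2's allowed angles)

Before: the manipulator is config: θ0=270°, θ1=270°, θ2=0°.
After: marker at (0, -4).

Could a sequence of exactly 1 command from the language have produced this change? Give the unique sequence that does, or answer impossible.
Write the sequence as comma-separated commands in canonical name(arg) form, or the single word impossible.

start: config: θ0=270°, θ1=270°, θ2=0°
t=1 rotate(2, 180) ⇒ config: θ0=270°, θ1=270°, θ2=180°
all 4 alternatives checked — unique.

rotate(2, 180)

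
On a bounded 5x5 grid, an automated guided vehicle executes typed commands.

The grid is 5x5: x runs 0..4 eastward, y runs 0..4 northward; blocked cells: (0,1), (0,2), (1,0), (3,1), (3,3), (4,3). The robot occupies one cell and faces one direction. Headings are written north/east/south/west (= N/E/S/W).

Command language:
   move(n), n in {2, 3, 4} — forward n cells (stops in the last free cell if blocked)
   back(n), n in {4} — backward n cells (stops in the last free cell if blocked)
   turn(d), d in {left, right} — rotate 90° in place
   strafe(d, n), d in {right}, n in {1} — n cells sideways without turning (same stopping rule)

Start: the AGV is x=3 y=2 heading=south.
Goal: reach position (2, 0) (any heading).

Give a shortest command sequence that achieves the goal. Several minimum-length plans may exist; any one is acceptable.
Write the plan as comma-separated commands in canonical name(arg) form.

t0: x=3 y=2 heading=south
1. strafe(right, 1) → x=2 y=2 heading=south
2. move(2) → x=2 y=0 heading=south
minimal: 2 command(s), checked below 2.

strafe(right, 1), move(2)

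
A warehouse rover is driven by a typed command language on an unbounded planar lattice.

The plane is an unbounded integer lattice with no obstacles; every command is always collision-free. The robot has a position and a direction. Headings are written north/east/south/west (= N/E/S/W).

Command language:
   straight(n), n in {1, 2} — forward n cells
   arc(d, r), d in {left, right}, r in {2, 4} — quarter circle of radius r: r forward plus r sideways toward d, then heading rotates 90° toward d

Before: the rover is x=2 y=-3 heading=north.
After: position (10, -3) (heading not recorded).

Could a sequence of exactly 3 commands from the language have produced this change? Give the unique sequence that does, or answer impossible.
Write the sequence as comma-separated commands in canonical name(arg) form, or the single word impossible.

arc(right, 4), arc(right, 2), arc(left, 2)

key: running arc(left, 2) before arc(right, 4) would end elsewhere — order is forced
start: x=2 y=-3 heading=north
1. arc(right, 4) → x=6 y=1 heading=east
2. arc(right, 2) → x=8 y=-1 heading=south
3. arc(left, 2) → x=10 y=-3 heading=east
uniquely the one of 216 3-step routes that fits.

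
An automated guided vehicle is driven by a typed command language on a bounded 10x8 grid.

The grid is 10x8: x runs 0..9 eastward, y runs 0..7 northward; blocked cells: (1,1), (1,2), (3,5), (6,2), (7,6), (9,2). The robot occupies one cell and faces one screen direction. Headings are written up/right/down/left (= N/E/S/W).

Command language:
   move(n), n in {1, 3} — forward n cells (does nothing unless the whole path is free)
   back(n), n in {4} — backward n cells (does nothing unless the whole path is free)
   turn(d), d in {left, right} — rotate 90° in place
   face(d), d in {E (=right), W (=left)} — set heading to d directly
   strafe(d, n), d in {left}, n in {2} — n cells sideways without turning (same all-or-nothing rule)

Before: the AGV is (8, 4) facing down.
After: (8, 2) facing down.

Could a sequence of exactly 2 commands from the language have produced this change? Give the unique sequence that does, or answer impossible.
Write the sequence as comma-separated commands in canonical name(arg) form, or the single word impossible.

key: still facing S at the end — nothing in the sequence rotates
from: (8, 4) facing down
step 1 (move(1)): (8, 3) facing down
step 2 (move(1)): (8, 2) facing down
uniquely the one of 64 2-step routes that fits.

move(1), move(1)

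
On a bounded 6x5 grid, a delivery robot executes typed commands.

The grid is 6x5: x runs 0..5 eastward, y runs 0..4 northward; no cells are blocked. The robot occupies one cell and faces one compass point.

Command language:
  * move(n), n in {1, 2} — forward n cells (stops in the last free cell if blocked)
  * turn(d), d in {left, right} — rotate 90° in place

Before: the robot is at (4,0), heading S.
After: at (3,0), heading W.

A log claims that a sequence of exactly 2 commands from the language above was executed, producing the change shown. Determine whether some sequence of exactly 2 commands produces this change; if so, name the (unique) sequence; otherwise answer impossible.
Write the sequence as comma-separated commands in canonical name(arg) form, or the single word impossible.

key: running move(1) before turn(right) would end elsewhere — order is forced
begin: at (4,0), heading S
step 1 (turn(right)): at (4,0), heading W
step 2 (move(1)): at (3,0), heading W
no other 2-command option fits: unique.

turn(right), move(1)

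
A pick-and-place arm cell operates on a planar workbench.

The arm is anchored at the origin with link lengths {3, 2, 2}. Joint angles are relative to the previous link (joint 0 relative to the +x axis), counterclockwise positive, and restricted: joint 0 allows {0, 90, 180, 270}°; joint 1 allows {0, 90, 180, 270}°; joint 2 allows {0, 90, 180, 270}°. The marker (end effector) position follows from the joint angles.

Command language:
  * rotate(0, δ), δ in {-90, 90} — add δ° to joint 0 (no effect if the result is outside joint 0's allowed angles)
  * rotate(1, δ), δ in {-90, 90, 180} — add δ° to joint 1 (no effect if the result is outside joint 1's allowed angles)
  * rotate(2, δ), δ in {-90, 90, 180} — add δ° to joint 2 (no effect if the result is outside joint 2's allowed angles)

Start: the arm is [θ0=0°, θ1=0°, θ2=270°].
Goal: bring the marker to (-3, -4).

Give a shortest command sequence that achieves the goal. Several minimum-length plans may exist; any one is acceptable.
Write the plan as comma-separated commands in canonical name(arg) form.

rotate(0, -90), rotate(0, -90), rotate(1, 90), rotate(2, 90)

t0: [θ0=0°, θ1=0°, θ2=270°]
t=1 rotate(0, -90) ⇒ [θ0=270°, θ1=0°, θ2=270°]
t=2 rotate(0, -90) ⇒ [θ0=180°, θ1=0°, θ2=270°]
t=3 rotate(1, 90) ⇒ [θ0=180°, θ1=90°, θ2=270°]
t=4 rotate(2, 90) ⇒ [θ0=180°, θ1=90°, θ2=0°]
shorter routes all fall short; 4 is best.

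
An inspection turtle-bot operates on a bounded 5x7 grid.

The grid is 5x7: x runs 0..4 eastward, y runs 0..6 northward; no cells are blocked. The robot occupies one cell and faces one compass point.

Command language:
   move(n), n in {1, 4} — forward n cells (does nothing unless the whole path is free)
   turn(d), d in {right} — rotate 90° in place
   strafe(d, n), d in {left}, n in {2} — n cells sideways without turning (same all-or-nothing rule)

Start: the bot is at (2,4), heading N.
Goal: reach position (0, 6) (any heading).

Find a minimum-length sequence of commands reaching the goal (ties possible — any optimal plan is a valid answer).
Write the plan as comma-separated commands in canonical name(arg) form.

begin: at (2,4), heading N
step 1 (strafe(left, 2)): at (0,4), heading N
step 2 (turn(right)): at (0,4), heading E
step 3 (strafe(left, 2)): at (0,6), heading E
minimal: 3 command(s), checked below 3.

strafe(left, 2), turn(right), strafe(left, 2)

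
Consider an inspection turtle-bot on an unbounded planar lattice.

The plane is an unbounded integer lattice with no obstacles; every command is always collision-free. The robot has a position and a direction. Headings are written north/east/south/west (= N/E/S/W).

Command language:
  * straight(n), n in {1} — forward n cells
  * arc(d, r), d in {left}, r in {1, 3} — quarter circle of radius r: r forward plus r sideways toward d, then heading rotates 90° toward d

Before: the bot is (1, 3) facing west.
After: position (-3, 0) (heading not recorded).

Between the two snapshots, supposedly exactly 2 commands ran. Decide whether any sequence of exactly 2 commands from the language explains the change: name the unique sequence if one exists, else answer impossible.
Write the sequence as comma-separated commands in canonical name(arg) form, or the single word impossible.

straight(1), arc(left, 3)

key: running arc(left, 3) before straight(1) would end elsewhere — order is forced
from: (1, 3) facing west
t=1 straight(1) ⇒ (0, 3) facing west
t=2 arc(left, 3) ⇒ (-3, 0) facing south
no other 2-command option fits: unique.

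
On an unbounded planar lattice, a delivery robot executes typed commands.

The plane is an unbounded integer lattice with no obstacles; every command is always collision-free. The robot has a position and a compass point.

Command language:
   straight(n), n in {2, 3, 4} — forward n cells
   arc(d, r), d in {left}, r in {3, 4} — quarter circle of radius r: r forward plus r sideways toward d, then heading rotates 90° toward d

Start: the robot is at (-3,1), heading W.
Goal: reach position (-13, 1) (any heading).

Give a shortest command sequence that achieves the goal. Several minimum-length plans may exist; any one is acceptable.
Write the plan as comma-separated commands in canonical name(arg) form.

straight(4), straight(4), straight(2)

t0: at (-3,1), heading W
1. straight(4) → at (-7,1), heading W
2. straight(4) → at (-11,1), heading W
3. straight(2) → at (-13,1), heading W
minimal: 3 command(s), checked below 3.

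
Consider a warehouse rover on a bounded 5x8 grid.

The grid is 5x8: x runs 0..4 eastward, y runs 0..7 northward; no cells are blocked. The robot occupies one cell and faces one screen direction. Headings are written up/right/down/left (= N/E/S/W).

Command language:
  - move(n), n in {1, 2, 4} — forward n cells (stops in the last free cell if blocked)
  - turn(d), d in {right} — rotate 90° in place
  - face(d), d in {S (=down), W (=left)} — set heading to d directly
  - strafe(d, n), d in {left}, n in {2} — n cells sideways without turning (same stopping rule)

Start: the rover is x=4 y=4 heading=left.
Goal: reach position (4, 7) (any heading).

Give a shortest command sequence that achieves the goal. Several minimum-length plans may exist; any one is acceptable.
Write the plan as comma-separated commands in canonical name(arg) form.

initial: x=4 y=4 heading=left
t=1 turn(right) ⇒ x=4 y=4 heading=up
t=2 move(4) ⇒ x=4 y=7 heading=up
no 1-step plan works, so 2 is optimal.

turn(right), move(4)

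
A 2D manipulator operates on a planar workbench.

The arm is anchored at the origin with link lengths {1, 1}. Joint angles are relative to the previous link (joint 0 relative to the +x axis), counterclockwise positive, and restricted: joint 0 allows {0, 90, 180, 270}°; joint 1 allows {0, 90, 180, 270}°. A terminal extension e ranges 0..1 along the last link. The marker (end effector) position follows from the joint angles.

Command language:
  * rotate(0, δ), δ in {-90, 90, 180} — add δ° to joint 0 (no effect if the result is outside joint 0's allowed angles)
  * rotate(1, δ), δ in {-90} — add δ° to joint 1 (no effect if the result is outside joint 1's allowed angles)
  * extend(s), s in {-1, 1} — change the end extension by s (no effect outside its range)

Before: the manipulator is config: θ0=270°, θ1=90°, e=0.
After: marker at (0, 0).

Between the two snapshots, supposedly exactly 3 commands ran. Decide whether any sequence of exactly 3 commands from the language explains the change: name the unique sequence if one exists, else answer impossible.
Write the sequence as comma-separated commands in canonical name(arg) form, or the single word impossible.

rotate(1, -90), rotate(1, -90), rotate(1, -90)

from: config: θ0=270°, θ1=90°, e=0
t=1 rotate(1, -90) ⇒ config: θ0=270°, θ1=0°, e=0
t=2 rotate(1, -90) ⇒ config: θ0=270°, θ1=270°, e=0
t=3 rotate(1, -90) ⇒ config: θ0=270°, θ1=180°, e=0
uniquely the one of 216 3-step routes that fits.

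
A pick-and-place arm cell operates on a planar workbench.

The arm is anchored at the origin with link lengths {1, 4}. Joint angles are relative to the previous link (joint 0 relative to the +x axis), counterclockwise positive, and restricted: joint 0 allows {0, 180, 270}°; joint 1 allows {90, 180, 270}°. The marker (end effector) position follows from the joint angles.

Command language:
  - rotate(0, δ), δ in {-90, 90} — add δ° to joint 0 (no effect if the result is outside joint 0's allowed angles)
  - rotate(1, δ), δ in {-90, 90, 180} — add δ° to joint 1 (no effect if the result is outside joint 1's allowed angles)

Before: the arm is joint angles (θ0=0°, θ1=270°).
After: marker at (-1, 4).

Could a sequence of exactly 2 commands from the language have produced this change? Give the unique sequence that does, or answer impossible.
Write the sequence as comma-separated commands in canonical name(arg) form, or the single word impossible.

start: joint angles (θ0=0°, θ1=270°)
t=1 rotate(0, -90) ⇒ joint angles (θ0=270°, θ1=270°)
t=2 rotate(0, -90) ⇒ joint angles (θ0=180°, θ1=270°)
no other 2-command option fits: unique.

rotate(0, -90), rotate(0, -90)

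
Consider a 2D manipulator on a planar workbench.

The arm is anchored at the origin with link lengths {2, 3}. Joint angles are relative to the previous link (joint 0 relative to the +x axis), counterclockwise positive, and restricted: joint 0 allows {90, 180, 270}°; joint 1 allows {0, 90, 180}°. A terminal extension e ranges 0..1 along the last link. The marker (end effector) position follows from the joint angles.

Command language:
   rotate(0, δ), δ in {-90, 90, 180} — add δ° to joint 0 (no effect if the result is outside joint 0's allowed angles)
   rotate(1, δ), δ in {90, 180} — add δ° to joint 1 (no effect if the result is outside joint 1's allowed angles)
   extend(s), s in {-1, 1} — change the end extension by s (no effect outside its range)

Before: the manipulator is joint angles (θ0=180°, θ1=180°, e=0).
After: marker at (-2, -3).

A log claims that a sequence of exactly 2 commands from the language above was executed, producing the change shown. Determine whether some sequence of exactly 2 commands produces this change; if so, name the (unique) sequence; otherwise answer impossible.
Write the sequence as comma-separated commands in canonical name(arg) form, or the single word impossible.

rotate(1, 180), rotate(1, 90)

key: running rotate(1, 90) before rotate(1, 180) would end elsewhere — order is forced
begin: joint angles (θ0=180°, θ1=180°, e=0)
1. rotate(1, 180) → joint angles (θ0=180°, θ1=0°, e=0)
2. rotate(1, 90) → joint angles (θ0=180°, θ1=90°, e=0)
no other 2-command option fits: unique.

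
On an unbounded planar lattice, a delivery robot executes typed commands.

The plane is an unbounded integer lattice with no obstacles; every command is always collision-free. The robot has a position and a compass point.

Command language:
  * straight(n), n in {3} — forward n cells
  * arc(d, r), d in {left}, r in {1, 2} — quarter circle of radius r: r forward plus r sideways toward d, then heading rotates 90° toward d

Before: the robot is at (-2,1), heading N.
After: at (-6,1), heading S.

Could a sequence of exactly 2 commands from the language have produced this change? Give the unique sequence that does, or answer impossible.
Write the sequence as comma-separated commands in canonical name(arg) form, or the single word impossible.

arc(left, 2), arc(left, 2)

key: cell and facing (now S) both changed — the 2 commands mix motion and turning
t0: at (-2,1), heading N
[1] after arc(left, 2): at (-4,3), heading W
[2] after arc(left, 2): at (-6,1), heading S
all 9 alternatives checked — unique.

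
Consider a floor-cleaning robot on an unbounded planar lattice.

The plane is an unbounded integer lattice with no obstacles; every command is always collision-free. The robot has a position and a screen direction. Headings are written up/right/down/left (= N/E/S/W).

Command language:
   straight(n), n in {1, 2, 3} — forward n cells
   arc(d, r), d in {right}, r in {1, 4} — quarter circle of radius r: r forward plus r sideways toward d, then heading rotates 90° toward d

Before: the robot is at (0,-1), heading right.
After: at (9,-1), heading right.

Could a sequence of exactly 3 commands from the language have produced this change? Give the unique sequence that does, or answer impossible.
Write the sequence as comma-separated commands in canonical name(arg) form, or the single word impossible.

key: heading stays E — no command in the sequence turns
initial: at (0,-1), heading right
step 1 (straight(3)): at (3,-1), heading right
step 2 (straight(3)): at (6,-1), heading right
step 3 (straight(3)): at (9,-1), heading right
no rival 3-sequence matches.

straight(3), straight(3), straight(3)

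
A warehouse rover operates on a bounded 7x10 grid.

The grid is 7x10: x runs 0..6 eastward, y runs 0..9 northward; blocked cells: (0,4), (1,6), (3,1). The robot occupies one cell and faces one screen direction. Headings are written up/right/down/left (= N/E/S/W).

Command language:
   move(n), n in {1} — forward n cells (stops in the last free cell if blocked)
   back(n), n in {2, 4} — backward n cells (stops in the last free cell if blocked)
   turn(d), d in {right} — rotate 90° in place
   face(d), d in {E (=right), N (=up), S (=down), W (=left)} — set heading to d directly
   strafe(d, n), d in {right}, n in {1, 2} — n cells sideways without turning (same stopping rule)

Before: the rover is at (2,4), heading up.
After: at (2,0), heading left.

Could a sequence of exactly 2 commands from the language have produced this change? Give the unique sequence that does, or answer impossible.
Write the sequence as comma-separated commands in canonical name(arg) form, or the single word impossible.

key: running face(W) before back(4) would end elsewhere — order is forced
t0: at (2,4), heading up
t=1 back(4) ⇒ at (2,0), heading up
t=2 face(W) ⇒ at (2,0), heading left
all 100 alternatives checked — unique.

back(4), face(W)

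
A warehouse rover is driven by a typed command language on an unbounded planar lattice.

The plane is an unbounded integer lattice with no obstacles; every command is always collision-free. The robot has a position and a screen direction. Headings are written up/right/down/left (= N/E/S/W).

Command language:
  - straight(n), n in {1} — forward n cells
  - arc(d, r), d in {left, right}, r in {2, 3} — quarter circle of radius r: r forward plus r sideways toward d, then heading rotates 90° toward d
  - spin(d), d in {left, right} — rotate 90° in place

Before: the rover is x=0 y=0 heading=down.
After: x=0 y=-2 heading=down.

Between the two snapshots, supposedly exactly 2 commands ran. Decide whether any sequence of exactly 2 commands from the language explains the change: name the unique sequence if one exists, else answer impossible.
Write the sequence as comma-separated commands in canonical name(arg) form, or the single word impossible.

key: still facing S at the end — nothing in the sequence rotates
from: x=0 y=0 heading=down
step 1 (straight(1)): x=0 y=-1 heading=down
step 2 (straight(1)): x=0 y=-2 heading=down
all 49 alternatives checked — unique.

straight(1), straight(1)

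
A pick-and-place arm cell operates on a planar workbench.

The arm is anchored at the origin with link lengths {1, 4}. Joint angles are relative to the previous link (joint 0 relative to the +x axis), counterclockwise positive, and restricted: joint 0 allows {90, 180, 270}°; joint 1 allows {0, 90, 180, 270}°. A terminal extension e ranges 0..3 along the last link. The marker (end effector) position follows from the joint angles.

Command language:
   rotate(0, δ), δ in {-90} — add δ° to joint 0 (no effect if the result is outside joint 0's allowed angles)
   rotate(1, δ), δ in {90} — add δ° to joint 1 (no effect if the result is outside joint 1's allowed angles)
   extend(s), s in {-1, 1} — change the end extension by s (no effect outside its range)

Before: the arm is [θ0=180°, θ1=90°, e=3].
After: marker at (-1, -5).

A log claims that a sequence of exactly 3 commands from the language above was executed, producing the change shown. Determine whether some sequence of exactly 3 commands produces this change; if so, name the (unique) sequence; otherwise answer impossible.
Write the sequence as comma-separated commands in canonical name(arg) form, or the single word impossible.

key: order matters: swapping extend(1) and extend(-1) lands elsewhere
begin: [θ0=180°, θ1=90°, e=3]
step 1 (extend(1)): [θ0=180°, θ1=90°, e=3]
step 2 (extend(-1)): [θ0=180°, θ1=90°, e=2]
step 3 (extend(-1)): [θ0=180°, θ1=90°, e=1]
uniquely the one of 64 3-step routes that fits.

extend(1), extend(-1), extend(-1)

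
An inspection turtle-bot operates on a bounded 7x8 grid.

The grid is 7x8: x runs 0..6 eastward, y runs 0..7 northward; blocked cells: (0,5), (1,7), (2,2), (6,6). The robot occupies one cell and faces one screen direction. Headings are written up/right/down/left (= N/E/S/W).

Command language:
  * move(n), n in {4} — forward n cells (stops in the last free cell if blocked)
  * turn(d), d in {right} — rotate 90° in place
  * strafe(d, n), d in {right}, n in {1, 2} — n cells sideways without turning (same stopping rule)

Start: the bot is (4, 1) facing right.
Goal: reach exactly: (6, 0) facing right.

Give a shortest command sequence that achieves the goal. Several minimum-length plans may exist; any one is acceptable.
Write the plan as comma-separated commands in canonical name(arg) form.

strafe(right, 2), move(4)

start: (4, 1) facing right
1. strafe(right, 2) → (4, 0) facing right
2. move(4) → (6, 0) facing right
shorter routes all fall short; 2 is best.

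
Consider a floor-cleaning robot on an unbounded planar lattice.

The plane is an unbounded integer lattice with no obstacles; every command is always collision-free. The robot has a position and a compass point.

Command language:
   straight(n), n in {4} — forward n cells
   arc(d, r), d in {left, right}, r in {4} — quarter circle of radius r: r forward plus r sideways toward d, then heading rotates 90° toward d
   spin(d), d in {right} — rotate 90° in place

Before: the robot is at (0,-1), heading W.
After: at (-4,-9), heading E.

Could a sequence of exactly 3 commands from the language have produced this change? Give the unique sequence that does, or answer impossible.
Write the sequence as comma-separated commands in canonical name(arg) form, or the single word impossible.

key: cell and facing (now E) both changed — the 3 commands mix motion and turning
begin: at (0,-1), heading W
1. straight(4) → at (-4,-1), heading W
2. arc(left, 4) → at (-8,-5), heading S
3. arc(left, 4) → at (-4,-9), heading E
all 64 alternatives checked — unique.

straight(4), arc(left, 4), arc(left, 4)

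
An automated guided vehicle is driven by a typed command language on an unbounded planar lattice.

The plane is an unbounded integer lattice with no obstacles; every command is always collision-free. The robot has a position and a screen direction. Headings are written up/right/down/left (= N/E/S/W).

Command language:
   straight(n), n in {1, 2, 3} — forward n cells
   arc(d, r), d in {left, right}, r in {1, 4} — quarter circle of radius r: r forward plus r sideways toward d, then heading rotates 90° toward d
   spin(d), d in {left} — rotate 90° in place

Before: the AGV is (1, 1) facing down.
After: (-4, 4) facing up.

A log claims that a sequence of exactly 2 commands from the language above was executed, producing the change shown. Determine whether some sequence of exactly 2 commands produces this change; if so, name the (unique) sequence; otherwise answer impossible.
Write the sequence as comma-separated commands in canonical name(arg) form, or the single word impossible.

arc(right, 1), arc(right, 4)

key: running arc(right, 4) before arc(right, 1) would end elsewhere — order is forced
begin: (1, 1) facing down
1. arc(right, 1) → (0, 0) facing left
2. arc(right, 4) → (-4, 4) facing up
uniquely the one of 64 2-step routes that fits.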